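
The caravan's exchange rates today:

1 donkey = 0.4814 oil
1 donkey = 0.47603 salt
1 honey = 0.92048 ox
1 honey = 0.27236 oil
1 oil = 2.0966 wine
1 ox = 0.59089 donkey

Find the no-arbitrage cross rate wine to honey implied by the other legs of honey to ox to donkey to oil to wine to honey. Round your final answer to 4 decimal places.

1.8216

Known legs of the cycle: 0.92048 × 0.59089 × 0.4814 × 2.0966 = 0.548962482016824128
For no arbitrage the full-cycle product must be 1, so the missing rate is 1 / 0.548962482016824128 ≈ 1.821618.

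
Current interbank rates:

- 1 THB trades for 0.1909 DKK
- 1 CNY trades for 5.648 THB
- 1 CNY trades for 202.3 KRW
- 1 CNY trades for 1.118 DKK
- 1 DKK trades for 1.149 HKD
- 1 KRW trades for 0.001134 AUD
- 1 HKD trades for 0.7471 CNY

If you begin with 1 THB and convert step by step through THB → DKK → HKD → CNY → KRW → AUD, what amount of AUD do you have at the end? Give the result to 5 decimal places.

0.03759

1 THB × 0.1909 = 0.1909 DKK
0.1909 DKK × 1.149 = 0.2193441 HKD
0.2193441 HKD × 0.7471 = 0.16387197711 CNY
0.16387197711 CNY × 202.3 = 33.151300969353 KRW
33.151300969353 KRW × 0.001134 = 0.037593575299246302 AUD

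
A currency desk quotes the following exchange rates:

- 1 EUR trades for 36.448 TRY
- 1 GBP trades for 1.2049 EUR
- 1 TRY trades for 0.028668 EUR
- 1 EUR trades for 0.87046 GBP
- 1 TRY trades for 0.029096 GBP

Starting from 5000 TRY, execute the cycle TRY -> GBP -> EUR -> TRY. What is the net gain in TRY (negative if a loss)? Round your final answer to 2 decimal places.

5000 TRY × 0.029096 = 145.48 GBP
145.48 GBP × 1.2049 = 175.288852 EUR
175.288852 EUR × 36.448 = 6388.928077696 TRY
Net change: 6388.928077696 − 5000 = 1388.928077696 TRY

1388.93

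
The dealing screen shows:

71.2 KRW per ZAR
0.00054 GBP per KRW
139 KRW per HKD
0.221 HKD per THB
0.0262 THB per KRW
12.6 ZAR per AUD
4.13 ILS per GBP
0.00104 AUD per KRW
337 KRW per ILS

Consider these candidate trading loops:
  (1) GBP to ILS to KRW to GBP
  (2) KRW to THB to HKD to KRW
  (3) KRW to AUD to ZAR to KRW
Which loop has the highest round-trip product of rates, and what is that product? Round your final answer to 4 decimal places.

(1) 4.13 × 337 × 0.00054 = 0.75158
(2) 0.0262 × 0.221 × 139 = 0.80484
(3) 0.00104 × 12.6 × 71.2 = 0.93300
Highest is cycle (3) at 0.9330 (≤1, no arbitrage).

0.9330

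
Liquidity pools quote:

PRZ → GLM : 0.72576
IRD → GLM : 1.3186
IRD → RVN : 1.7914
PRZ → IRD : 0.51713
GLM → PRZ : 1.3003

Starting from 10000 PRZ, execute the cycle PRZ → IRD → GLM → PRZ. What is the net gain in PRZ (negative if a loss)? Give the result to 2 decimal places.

-1133.42

10000 PRZ × 0.51713 = 5171.3 IRD
5171.3 IRD × 1.3186 = 6818.87618 GLM
6818.87618 GLM × 1.3003 = 8866.584696854 PRZ
Net change: 8866.584696854 − 10000 = -1133.415303146 PRZ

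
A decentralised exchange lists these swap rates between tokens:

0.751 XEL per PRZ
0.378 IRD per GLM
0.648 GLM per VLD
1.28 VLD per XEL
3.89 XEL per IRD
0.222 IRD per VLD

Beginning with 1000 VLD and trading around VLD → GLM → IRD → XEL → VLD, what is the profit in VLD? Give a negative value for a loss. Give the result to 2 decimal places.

1000 VLD × 0.648 = 648 GLM
648 GLM × 0.378 = 244.944 IRD
244.944 IRD × 3.89 = 952.83216 XEL
952.83216 XEL × 1.28 = 1219.6251648 VLD
Net change: 1219.6251648 − 1000 = 219.6251648 VLD

219.63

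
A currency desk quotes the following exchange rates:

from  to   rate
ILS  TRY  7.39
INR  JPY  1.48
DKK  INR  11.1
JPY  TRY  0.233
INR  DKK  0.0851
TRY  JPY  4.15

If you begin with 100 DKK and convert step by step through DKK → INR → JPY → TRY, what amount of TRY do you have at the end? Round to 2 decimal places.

100 DKK × 11.1 = 1110 INR
1110 INR × 1.48 = 1642.8 JPY
1642.8 JPY × 0.233 = 382.7724 TRY

382.77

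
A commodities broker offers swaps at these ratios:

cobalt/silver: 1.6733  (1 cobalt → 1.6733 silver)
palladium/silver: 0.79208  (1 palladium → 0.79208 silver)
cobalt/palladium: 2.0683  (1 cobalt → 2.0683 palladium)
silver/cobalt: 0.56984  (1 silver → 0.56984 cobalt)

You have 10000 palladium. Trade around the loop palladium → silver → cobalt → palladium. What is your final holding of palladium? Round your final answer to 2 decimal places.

10000 palladium × 0.79208 = 7920.8 silver
7920.8 silver × 0.56984 = 4513.588672 cobalt
4513.588672 cobalt × 2.0683 = 9335.4554502976 palladium

9335.46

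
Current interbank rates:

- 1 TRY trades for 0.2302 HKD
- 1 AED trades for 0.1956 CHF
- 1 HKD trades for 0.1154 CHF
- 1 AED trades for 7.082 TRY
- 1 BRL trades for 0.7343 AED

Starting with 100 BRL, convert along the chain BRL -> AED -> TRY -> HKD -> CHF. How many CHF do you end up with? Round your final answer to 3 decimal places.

13.815

100 BRL × 0.7343 = 73.43 AED
73.43 AED × 7.082 = 520.03126 TRY
520.03126 TRY × 0.2302 = 119.711196052 HKD
119.711196052 HKD × 0.1154 = 13.8146720244008 CHF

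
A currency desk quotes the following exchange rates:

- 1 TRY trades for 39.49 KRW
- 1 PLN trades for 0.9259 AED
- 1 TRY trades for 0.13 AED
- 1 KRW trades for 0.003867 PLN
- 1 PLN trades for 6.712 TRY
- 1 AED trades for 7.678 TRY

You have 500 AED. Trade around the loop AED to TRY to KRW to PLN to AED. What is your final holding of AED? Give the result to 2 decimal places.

542.80

500 AED × 7.678 = 3839 TRY
3839 TRY × 39.49 = 151602.11 KRW
151602.11 KRW × 0.003867 = 586.24535937 PLN
586.24535937 PLN × 0.9259 = 542.804578240683 AED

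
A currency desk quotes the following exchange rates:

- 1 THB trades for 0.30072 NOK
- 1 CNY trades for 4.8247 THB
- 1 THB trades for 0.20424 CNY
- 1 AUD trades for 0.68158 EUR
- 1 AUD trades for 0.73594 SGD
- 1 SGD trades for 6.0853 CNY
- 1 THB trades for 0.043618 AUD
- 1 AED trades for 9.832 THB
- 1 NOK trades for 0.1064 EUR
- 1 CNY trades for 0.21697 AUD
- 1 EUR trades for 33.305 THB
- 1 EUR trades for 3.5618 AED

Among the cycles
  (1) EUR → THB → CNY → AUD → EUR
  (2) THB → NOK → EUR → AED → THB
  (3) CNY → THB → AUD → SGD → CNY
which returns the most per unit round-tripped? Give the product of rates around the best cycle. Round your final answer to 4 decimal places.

(1) 33.305 × 0.20424 × 0.21697 × 0.68158 = 1.00593
(2) 0.30072 × 0.1064 × 3.5618 × 9.832 = 1.12051
(3) 4.8247 × 0.043618 × 0.73594 × 6.0853 = 0.94245
Highest is cycle (2) at 1.1205 (>1, arbitrage).

1.1205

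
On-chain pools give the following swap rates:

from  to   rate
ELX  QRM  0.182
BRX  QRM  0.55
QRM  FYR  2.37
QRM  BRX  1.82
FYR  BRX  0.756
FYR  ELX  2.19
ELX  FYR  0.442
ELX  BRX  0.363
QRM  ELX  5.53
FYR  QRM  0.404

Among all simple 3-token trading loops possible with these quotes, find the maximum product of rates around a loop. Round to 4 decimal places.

1.1041

QRM→ELX→BRX→QRM: 5.53 × 0.363 × 0.55 = 1.10406
QRM→ELX→FYR→QRM: 5.53 × 0.442 × 0.404 = 0.98748
QRM→FYR→BRX→QRM: 2.37 × 0.756 × 0.55 = 0.98545
QRM→FYR→ELX→QRM: 2.37 × 2.19 × 0.182 = 0.94463
Maximum is QRM→ELX→BRX→QRM at 1.1041; arbitrage exists.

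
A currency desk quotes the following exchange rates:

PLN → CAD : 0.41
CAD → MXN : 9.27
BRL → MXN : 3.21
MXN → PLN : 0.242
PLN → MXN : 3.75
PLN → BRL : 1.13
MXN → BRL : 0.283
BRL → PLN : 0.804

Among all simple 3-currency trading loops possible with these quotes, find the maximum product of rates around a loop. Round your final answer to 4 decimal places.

MXN→PLN→CAD→MXN: 0.242 × 0.41 × 9.27 = 0.91977
BRL→MXN→PLN→BRL: 3.21 × 0.242 × 1.13 = 0.87781
BRL→PLN→MXN→BRL: 0.804 × 3.75 × 0.283 = 0.85325
Maximum is MXN→PLN→CAD→MXN at 0.9198; no arbitrage — every cycle loses value.

0.9198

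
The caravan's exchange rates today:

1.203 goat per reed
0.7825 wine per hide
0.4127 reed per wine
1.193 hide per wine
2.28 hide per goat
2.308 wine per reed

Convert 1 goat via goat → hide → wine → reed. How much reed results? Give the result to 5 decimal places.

0.73630

1 goat × 2.28 = 2.28 hide
2.28 hide × 0.7825 = 1.7841 wine
1.7841 wine × 0.4127 = 0.73629807 reed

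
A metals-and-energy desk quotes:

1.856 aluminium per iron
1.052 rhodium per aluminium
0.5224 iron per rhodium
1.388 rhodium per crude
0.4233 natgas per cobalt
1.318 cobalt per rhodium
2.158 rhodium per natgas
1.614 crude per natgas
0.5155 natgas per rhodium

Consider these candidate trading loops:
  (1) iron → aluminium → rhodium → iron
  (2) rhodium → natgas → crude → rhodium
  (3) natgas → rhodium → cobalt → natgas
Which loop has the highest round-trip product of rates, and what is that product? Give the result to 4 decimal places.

1.2040

(1) 1.856 × 1.052 × 0.5224 = 1.01999
(2) 0.5155 × 1.614 × 1.388 = 1.15484
(3) 2.158 × 1.318 × 0.4233 = 1.20397
Highest is cycle (3) at 1.2040 (>1, arbitrage).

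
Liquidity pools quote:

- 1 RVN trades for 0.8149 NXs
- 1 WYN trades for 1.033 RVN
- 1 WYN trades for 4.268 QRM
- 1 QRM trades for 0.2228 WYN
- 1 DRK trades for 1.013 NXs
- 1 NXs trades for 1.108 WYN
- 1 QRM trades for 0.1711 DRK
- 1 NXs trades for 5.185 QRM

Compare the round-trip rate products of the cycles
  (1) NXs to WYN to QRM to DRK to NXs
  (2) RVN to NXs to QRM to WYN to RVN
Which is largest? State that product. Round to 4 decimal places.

0.9725

(1) 1.108 × 4.268 × 0.1711 × 1.013 = 0.81964
(2) 0.8149 × 5.185 × 0.2228 × 1.033 = 0.97245
Highest is cycle (2) at 0.9725 (≤1, no arbitrage).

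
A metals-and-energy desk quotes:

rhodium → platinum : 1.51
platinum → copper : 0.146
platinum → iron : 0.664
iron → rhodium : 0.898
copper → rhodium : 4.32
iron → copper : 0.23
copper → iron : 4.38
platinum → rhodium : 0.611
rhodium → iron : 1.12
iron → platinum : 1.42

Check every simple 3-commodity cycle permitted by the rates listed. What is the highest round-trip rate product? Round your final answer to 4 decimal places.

rhodium→iron→copper→rhodium: 1.12 × 0.23 × 4.32 = 1.11283
platinum→rhodium→iron→platinum: 0.611 × 1.12 × 1.42 = 0.97173
platinum→copper→rhodium→platinum: 0.146 × 4.32 × 1.51 = 0.95239
platinum→copper→iron→platinum: 0.146 × 4.38 × 1.42 = 0.90806
platinum→iron→rhodium→platinum: 0.664 × 0.898 × 1.51 = 0.90037
Maximum is rhodium→iron→copper→rhodium at 1.1128; arbitrage exists.

1.1128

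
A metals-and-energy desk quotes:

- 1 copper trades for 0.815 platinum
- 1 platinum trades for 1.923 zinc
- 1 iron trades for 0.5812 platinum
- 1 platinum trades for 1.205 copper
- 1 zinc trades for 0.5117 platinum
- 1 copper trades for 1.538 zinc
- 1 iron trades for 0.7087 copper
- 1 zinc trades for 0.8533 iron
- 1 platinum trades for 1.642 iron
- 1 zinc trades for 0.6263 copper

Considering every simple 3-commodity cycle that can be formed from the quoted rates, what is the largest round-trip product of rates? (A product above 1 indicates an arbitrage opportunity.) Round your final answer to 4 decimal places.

platinum→zinc→copper→platinum: 1.923 × 0.6263 × 0.815 = 0.98157
platinum→zinc→iron→platinum: 1.923 × 0.8533 × 0.5812 = 0.95369
platinum→iron→copper→platinum: 1.642 × 0.7087 × 0.815 = 0.94840
platinum→copper→zinc→platinum: 1.205 × 1.538 × 0.5117 = 0.94833
copper→zinc→iron→copper: 1.538 × 0.8533 × 0.7087 = 0.93008
Maximum is platinum→zinc→copper→platinum at 0.9816; no arbitrage — every cycle loses value.

0.9816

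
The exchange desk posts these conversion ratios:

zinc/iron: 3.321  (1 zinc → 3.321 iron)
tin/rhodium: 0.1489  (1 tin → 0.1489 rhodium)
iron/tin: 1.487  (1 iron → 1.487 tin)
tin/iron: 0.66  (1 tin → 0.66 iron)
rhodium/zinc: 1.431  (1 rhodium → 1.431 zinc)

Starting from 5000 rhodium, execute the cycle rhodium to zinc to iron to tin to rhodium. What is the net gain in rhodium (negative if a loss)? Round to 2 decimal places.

5000 rhodium × 1.431 = 7155 zinc
7155 zinc × 3.321 = 23761.755 iron
23761.755 iron × 1.487 = 35333.729685 tin
35333.729685 tin × 0.1489 = 5261.1923500965 rhodium
Net change: 5261.1923500965 − 5000 = 261.1923500965 rhodium

261.19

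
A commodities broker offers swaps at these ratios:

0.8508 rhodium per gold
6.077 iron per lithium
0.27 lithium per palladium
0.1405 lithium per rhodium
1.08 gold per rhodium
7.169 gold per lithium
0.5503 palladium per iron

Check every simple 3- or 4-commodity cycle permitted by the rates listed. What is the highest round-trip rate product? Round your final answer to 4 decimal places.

iron→palladium→lithium→iron: 0.5503 × 0.27 × 6.077 = 0.90293
lithium→gold→rhodium→lithium: 7.169 × 0.8508 × 0.1405 = 0.85696
Maximum is iron→palladium→lithium→iron at 0.9029; no arbitrage — every cycle loses value.

0.9029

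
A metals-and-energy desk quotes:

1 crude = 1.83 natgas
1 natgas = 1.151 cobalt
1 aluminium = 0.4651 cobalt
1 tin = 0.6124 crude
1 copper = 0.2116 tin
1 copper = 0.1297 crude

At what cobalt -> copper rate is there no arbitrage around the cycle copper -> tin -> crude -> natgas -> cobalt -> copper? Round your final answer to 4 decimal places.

Known legs of the cycle: 0.2116 × 0.6124 × 1.83 × 1.151 = 0.2729463297072
For no arbitrage the full-cycle product must be 1, so the missing rate is 1 / 0.2729463297072 ≈ 3.663724.

3.6637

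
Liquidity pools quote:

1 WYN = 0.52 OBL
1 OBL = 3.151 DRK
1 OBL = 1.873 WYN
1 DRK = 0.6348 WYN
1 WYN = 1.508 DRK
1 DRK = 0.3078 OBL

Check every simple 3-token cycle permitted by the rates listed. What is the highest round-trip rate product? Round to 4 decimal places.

1.0401

OBL→DRK→WYN→OBL: 3.151 × 0.6348 × 0.52 = 1.04013
OBL→WYN→DRK→OBL: 1.873 × 1.508 × 0.3078 = 0.86938
Maximum is OBL→DRK→WYN→OBL at 1.0401; arbitrage exists.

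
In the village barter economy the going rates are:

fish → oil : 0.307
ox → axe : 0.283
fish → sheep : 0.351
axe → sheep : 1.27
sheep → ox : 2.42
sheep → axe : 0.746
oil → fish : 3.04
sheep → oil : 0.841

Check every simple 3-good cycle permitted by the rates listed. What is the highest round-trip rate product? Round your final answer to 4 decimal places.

fish→sheep→oil→fish: 0.351 × 0.841 × 3.04 = 0.89738
axe→sheep→ox→axe: 1.27 × 2.42 × 0.283 = 0.86977
Maximum is fish→sheep→oil→fish at 0.8974; no arbitrage — every cycle loses value.

0.8974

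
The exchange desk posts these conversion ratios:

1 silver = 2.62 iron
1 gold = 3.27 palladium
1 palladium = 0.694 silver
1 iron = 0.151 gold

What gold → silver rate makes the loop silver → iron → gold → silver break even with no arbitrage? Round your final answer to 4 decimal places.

Known legs of the cycle: 2.62 × 0.151 = 0.39562
For no arbitrage the full-cycle product must be 1, so the missing rate is 1 / 0.39562 ≈ 2.527678.

2.5277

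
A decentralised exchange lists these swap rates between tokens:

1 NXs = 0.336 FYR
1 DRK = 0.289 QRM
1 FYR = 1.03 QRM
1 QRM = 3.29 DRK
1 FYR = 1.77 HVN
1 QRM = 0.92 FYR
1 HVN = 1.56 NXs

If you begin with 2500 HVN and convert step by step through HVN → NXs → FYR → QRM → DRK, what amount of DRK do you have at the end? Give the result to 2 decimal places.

4440.55

2500 HVN × 1.56 = 3900 NXs
3900 NXs × 0.336 = 1310.4 FYR
1310.4 FYR × 1.03 = 1349.712 QRM
1349.712 QRM × 3.29 = 4440.55248 DRK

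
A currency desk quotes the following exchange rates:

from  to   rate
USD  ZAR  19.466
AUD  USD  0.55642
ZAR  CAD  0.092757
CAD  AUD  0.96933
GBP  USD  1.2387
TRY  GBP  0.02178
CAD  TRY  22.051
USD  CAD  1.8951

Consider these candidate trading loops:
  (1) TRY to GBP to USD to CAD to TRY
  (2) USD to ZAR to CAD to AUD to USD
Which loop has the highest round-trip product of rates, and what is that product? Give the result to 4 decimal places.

1.1274

(1) 0.02178 × 1.2387 × 1.8951 × 22.051 = 1.12742
(2) 19.466 × 0.092757 × 0.96933 × 0.55642 = 0.97386
Highest is cycle (1) at 1.1274 (>1, arbitrage).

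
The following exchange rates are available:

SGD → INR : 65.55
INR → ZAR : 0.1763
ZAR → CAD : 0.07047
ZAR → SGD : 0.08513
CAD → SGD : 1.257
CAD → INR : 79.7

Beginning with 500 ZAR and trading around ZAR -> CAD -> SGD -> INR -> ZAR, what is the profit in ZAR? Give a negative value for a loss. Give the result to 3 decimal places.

11.840

500 ZAR × 0.07047 = 35.235 CAD
35.235 CAD × 1.257 = 44.290395 SGD
44.290395 SGD × 65.55 = 2903.23539225 INR
2903.23539225 INR × 0.1763 = 511.840399653675 ZAR
Net change: 511.840399653675 − 500 = 11.840399653675 ZAR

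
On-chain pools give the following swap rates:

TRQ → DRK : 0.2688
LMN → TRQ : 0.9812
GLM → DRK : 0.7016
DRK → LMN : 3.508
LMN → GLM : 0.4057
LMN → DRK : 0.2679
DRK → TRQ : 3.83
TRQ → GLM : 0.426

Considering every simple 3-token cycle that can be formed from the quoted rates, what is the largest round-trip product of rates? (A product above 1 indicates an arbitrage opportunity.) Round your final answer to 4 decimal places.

TRQ→GLM→DRK→TRQ: 0.426 × 0.7016 × 3.83 = 1.14472
LMN→GLM→DRK→LMN: 0.4057 × 0.7016 × 3.508 = 0.99851
LMN→TRQ→DRK→LMN: 0.9812 × 0.2688 × 3.508 = 0.92522
Maximum is TRQ→GLM→DRK→TRQ at 1.1447; arbitrage exists.

1.1447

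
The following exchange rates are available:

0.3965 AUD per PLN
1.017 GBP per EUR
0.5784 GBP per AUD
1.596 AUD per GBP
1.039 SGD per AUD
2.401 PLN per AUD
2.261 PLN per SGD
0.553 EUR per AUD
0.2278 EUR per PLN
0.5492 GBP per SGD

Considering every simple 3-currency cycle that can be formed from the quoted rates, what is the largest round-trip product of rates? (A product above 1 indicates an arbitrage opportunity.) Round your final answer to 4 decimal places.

AUD→SGD→PLN→AUD: 1.039 × 2.261 × 0.3965 = 0.93145
AUD→SGD→GBP→AUD: 1.039 × 0.5492 × 1.596 = 0.91071
AUD→EUR→GBP→AUD: 0.553 × 1.017 × 1.596 = 0.89759
Maximum is AUD→SGD→PLN→AUD at 0.9314; no arbitrage — every cycle loses value.

0.9314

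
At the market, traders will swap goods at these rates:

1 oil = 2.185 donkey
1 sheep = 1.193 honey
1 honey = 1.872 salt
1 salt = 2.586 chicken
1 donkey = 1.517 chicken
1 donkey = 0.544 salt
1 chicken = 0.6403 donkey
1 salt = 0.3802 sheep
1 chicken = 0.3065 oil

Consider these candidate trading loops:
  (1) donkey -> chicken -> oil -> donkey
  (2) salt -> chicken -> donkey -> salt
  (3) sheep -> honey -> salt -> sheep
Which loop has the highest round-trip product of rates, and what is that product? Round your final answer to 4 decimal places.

(1) 1.517 × 0.3065 × 2.185 = 1.01594
(2) 2.586 × 0.6403 × 0.544 = 0.90076
(3) 1.193 × 1.872 × 0.3802 = 0.84910
Highest is cycle (1) at 1.0159 (>1, arbitrage).

1.0159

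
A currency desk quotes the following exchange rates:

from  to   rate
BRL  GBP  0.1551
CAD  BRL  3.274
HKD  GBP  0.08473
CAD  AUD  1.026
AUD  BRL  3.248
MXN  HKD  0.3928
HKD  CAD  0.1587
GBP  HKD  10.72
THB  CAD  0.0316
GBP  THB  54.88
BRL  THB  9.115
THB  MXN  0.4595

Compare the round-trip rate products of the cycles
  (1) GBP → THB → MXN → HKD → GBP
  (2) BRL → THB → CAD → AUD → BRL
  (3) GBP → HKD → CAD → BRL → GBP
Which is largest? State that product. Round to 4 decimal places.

0.9599

(1) 54.88 × 0.4595 × 0.3928 × 0.08473 = 0.83928
(2) 9.115 × 0.0316 × 1.026 × 3.248 = 0.95986
(3) 10.72 × 0.1587 × 3.274 × 0.1551 = 0.86390
Highest is cycle (2) at 0.9599 (≤1, no arbitrage).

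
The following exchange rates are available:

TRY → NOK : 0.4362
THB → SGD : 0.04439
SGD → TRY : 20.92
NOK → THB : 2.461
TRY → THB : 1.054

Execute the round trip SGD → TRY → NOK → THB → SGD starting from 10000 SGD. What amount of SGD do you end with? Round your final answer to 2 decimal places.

9968.83

10000 SGD × 20.92 = 209200 TRY
209200 TRY × 0.4362 = 91253.04 NOK
91253.04 NOK × 2.461 = 224573.73144 THB
224573.73144 THB × 0.04439 = 9968.8279386216 SGD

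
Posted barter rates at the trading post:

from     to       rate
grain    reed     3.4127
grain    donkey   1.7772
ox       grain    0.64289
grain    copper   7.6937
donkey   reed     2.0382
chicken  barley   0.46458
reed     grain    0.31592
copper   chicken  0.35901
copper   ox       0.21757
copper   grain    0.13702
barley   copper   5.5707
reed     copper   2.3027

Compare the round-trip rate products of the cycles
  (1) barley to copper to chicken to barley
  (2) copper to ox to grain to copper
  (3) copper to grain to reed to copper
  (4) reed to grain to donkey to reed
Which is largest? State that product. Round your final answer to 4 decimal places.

(1) 5.5707 × 0.35901 × 0.46458 = 0.92913
(2) 0.21757 × 0.64289 × 7.6937 = 1.07615
(3) 0.13702 × 3.4127 × 2.3027 = 1.07676
(4) 0.31592 × 1.7772 × 2.0382 = 1.14435
Highest is cycle (4) at 1.1444 (>1, arbitrage).

1.1444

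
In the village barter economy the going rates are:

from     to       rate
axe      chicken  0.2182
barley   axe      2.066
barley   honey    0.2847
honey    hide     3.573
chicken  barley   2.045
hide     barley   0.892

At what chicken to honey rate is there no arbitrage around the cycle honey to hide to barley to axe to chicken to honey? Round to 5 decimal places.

Known legs of the cycle: 3.573 × 0.892 × 2.066 × 0.2182 = 1.4367557173392
For no arbitrage the full-cycle product must be 1, so the missing rate is 1 / 1.4367557173392 ≈ 0.6960125.

0.69601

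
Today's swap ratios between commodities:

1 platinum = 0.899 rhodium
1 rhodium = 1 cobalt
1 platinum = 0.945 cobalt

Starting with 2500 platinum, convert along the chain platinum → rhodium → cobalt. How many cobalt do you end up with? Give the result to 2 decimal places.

2247.50

2500 platinum × 0.899 = 2247.5 rhodium
2247.5 rhodium × 1 = 2247.5 cobalt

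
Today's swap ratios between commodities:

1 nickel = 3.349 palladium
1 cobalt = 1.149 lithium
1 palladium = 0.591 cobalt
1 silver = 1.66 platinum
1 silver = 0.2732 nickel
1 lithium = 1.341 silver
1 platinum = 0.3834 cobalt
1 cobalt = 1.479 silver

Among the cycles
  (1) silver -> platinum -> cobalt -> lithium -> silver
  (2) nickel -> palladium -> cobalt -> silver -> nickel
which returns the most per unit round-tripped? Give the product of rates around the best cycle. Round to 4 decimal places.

0.9806

(1) 1.66 × 0.3834 × 1.149 × 1.341 = 0.98064
(2) 3.349 × 0.591 × 1.479 × 0.2732 = 0.79974
Highest is cycle (1) at 0.9806 (≤1, no arbitrage).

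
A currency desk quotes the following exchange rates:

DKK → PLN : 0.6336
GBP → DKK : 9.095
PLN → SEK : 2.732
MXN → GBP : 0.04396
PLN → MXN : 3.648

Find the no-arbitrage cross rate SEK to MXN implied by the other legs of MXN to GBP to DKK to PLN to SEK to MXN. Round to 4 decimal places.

Known legs of the cycle: 0.04396 × 9.095 × 0.6336 × 2.732 = 0.69207992308224
For no arbitrage the full-cycle product must be 1, so the missing rate is 1 / 0.69207992308224 ≈ 1.444920.

1.4449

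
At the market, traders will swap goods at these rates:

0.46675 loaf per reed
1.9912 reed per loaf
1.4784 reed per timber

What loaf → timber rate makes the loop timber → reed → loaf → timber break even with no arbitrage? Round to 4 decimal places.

Known legs of the cycle: 1.4784 × 0.46675 = 0.6900432
For no arbitrage the full-cycle product must be 1, so the missing rate is 1 / 0.6900432 ≈ 1.449185.

1.4492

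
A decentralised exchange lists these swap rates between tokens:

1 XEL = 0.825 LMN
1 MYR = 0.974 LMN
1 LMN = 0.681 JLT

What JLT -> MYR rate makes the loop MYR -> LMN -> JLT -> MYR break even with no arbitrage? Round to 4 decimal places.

Known legs of the cycle: 0.974 × 0.681 = 0.663294
For no arbitrage the full-cycle product must be 1, so the missing rate is 1 / 0.663294 ≈ 1.507627.

1.5076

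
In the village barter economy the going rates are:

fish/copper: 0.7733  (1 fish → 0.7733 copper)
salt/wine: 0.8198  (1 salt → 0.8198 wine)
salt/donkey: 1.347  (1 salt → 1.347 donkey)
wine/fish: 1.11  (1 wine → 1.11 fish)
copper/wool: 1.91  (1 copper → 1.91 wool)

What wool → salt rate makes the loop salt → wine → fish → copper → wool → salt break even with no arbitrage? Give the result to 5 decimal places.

0.74403

Known legs of the cycle: 0.8198 × 1.11 × 0.7733 × 1.91 = 1.344040235934
For no arbitrage the full-cycle product must be 1, so the missing rate is 1 / 1.344040235934 ≈ 0.7440253.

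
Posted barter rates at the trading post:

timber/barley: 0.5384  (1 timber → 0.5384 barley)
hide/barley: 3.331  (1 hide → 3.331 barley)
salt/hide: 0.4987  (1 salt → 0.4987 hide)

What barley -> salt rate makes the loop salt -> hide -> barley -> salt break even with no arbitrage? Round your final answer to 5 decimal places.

0.60199

Known legs of the cycle: 0.4987 × 3.331 = 1.6611697
For no arbitrage the full-cycle product must be 1, so the missing rate is 1 / 1.6611697 ≈ 0.6019855.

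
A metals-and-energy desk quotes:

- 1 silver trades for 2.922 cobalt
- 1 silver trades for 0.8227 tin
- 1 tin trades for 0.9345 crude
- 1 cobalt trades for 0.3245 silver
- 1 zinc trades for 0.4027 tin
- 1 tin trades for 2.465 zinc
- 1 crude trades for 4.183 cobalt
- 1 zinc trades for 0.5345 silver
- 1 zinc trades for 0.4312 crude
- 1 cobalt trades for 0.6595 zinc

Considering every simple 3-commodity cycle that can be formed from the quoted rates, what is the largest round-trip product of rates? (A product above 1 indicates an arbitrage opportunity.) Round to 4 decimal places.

cobalt→zinc→crude→cobalt: 0.6595 × 0.4312 × 4.183 = 1.18955
tin→zinc→silver→tin: 2.465 × 0.5345 × 0.8227 = 1.08394
cobalt→zinc→silver→cobalt: 0.6595 × 0.5345 × 2.922 = 1.03001
Maximum is cobalt→zinc→crude→cobalt at 1.1895; arbitrage exists.

1.1895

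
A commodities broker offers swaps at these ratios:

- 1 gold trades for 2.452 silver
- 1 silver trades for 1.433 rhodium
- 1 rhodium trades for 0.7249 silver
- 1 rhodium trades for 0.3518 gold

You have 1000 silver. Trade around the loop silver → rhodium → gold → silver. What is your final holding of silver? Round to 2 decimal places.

1000 silver × 1.433 = 1433 rhodium
1433 rhodium × 0.3518 = 504.1294 gold
504.1294 gold × 2.452 = 1236.1252888 silver

1236.13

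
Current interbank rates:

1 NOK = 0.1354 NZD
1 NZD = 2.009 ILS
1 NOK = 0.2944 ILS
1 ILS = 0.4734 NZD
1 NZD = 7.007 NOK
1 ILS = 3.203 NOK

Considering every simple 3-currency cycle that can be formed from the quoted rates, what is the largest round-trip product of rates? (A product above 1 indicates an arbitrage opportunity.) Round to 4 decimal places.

NZD→NOK→ILS→NZD: 7.007 × 0.2944 × 0.4734 = 0.97656
NZD→ILS→NOK→NZD: 2.009 × 3.203 × 0.1354 = 0.87128
Maximum is NZD→NOK→ILS→NZD at 0.9766; no arbitrage — every cycle loses value.

0.9766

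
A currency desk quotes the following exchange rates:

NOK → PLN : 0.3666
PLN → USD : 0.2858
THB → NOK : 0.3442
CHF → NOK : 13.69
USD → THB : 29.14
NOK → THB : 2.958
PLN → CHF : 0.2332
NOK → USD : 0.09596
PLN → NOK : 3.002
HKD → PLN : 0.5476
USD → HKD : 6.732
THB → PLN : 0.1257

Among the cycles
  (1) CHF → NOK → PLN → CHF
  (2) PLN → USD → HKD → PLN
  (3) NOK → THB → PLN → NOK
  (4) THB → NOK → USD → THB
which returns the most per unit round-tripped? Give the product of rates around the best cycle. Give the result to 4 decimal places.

(1) 13.69 × 0.3666 × 0.2332 = 1.17037
(2) 0.2858 × 6.732 × 0.5476 = 1.05359
(3) 2.958 × 0.1257 × 3.002 = 1.11621
(4) 0.3442 × 0.09596 × 29.14 = 0.96248
Highest is cycle (1) at 1.1704 (>1, arbitrage).

1.1704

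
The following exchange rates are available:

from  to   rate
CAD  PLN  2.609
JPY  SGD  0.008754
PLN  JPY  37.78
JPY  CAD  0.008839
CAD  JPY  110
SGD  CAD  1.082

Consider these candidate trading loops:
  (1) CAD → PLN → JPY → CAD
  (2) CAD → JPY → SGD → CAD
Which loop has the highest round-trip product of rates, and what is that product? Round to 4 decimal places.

1.0419

(1) 2.609 × 37.78 × 0.008839 = 0.87124
(2) 110 × 0.008754 × 1.082 = 1.04190
Highest is cycle (2) at 1.0419 (>1, arbitrage).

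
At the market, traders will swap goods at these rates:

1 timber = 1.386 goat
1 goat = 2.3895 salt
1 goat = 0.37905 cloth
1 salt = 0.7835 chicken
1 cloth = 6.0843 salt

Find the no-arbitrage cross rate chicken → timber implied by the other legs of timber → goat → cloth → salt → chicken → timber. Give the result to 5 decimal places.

Known legs of the cycle: 1.386 × 0.37905 × 6.0843 × 0.7835 = 2.504432620169865
For no arbitrage the full-cycle product must be 1, so the missing rate is 1 / 2.504432620169865 ≈ 0.3992920.

0.39929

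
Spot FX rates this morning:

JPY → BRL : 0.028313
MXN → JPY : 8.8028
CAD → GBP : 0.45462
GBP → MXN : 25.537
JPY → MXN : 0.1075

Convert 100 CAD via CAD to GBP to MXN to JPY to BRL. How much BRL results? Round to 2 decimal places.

100 CAD × 0.45462 = 45.462 GBP
45.462 GBP × 25.537 = 1160.963094 MXN
1160.963094 MXN × 8.8028 = 10219.7259238632 JPY
10219.7259238632 JPY × 0.028313 = 289.3511000823387816 BRL

289.35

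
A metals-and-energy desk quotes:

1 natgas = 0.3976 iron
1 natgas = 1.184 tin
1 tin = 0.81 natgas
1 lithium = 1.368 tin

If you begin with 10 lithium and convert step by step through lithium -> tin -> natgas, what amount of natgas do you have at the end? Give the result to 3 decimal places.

10 lithium × 1.368 = 13.68 tin
13.68 tin × 0.81 = 11.0808 natgas

11.081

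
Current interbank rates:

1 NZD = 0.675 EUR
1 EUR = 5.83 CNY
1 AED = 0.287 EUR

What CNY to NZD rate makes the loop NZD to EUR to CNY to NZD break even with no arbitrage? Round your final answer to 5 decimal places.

0.25411

Known legs of the cycle: 0.675 × 5.83 = 3.93525
For no arbitrage the full-cycle product must be 1, so the missing rate is 1 / 3.93525 ≈ 0.2541135.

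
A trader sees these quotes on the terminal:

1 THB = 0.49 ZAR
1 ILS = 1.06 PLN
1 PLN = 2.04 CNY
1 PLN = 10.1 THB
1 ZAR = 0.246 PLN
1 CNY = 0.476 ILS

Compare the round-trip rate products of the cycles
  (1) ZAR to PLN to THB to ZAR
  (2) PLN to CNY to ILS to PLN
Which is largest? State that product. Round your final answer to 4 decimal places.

(1) 0.246 × 10.1 × 0.49 = 1.21745
(2) 2.04 × 0.476 × 1.06 = 1.02930
Highest is cycle (1) at 1.2175 (>1, arbitrage).

1.2175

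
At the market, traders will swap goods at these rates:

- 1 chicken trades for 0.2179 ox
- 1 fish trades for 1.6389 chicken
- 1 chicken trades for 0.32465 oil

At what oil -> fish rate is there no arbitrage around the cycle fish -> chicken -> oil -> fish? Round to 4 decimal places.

1.8795

Known legs of the cycle: 1.6389 × 0.32465 = 0.532068885
For no arbitrage the full-cycle product must be 1, so the missing rate is 1 / 0.532068885 ≈ 1.879456.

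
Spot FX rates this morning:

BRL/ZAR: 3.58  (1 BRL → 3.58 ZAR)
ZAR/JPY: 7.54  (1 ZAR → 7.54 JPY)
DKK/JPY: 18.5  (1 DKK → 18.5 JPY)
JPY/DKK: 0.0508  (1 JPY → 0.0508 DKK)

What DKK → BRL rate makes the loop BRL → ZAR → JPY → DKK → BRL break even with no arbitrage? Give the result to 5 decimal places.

0.72926

Known legs of the cycle: 3.58 × 7.54 × 0.0508 = 1.37125456
For no arbitrage the full-cycle product must be 1, so the missing rate is 1 / 1.37125456 ≈ 0.7292592.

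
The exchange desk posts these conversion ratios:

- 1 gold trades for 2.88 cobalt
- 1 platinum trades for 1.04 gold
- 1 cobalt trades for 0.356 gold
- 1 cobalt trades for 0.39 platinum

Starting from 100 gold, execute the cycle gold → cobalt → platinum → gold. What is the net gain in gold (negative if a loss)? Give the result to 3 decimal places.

16.813

100 gold × 2.88 = 288 cobalt
288 cobalt × 0.39 = 112.32 platinum
112.32 platinum × 1.04 = 116.8128 gold
Net change: 116.8128 − 100 = 16.8128 gold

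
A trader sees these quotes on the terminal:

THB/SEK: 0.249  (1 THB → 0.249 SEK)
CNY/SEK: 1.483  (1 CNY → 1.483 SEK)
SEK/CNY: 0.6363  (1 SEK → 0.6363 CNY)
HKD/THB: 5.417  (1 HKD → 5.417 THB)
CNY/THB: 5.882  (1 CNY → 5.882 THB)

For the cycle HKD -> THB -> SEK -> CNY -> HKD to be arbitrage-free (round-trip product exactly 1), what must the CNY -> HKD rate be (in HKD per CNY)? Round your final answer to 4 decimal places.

1.1651

Known legs of the cycle: 5.417 × 0.249 × 0.6363 = 0.8582624379
For no arbitrage the full-cycle product must be 1, so the missing rate is 1 / 0.8582624379 ≈ 1.165145.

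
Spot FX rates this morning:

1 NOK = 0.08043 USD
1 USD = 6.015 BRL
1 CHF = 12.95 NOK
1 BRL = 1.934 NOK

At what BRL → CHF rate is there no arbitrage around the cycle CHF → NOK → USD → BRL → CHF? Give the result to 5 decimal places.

Known legs of the cycle: 12.95 × 0.08043 × 6.015 = 6.2650345275
For no arbitrage the full-cycle product must be 1, so the missing rate is 1 / 6.2650345275 ≈ 0.1596160.

0.15962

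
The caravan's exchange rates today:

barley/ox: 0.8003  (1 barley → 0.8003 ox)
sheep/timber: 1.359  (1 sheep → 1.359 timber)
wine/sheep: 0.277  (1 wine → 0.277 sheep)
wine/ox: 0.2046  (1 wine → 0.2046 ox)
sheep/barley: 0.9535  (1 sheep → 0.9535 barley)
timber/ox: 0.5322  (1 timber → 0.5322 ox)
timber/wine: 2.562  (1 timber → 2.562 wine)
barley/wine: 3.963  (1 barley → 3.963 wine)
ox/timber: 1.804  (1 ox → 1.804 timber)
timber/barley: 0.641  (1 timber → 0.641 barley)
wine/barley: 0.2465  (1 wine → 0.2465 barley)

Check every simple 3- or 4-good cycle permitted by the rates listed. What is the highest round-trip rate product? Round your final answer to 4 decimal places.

1.0467

barley→wine→sheep→barley: 3.963 × 0.277 × 0.9535 = 1.04671
wine→sheep→timber→wine: 0.277 × 1.359 × 2.562 = 0.96445
barley→wine→sheep→timber→barley: 3.963 × 0.277 × 1.359 × 0.641 = 0.95627
wine→ox→timber→wine: 0.2046 × 1.804 × 2.562 = 0.94563
barley→wine→ox→timber→barley: 3.963 × 0.2046 × 1.804 × 0.641 = 0.93761
barley→ox→timber→barley: 0.8003 × 1.804 × 0.641 = 0.92544
barley→ox→timber→wine→barley: 0.8003 × 1.804 × 2.562 × 0.2465 = 0.91177
Maximum is barley→wine→sheep→barley at 1.0467; arbitrage exists.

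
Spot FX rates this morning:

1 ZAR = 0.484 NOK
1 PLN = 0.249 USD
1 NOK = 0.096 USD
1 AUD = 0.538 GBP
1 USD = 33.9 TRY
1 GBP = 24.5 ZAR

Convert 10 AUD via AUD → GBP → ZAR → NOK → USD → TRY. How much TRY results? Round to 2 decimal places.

207.62

10 AUD × 0.538 = 5.38 GBP
5.38 GBP × 24.5 = 131.81 ZAR
131.81 ZAR × 0.484 = 63.79604 NOK
63.79604 NOK × 0.096 = 6.12441984 USD
6.12441984 USD × 33.9 = 207.617832576 TRY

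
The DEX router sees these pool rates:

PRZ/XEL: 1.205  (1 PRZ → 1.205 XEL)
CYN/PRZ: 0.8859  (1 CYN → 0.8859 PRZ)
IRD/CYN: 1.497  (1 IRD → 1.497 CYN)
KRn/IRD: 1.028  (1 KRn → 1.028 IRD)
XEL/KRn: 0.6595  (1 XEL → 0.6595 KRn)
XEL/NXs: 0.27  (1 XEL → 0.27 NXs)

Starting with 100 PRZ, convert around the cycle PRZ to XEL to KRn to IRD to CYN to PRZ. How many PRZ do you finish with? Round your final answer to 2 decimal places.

100 PRZ × 1.205 = 120.5 XEL
120.5 XEL × 0.6595 = 79.46975 KRn
79.46975 KRn × 1.028 = 81.694903 IRD
81.694903 IRD × 1.497 = 122.297269791 CYN
122.297269791 CYN × 0.8859 = 108.3431513078469 PRZ

108.34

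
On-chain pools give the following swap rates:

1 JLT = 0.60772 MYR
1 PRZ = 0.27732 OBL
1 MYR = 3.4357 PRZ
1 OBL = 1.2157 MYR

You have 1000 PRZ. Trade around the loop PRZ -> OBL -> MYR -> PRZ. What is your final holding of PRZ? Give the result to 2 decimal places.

1158.30

1000 PRZ × 0.27732 = 277.32 OBL
277.32 OBL × 1.2157 = 337.137924 MYR
337.137924 MYR × 3.4357 = 1158.3047654868 PRZ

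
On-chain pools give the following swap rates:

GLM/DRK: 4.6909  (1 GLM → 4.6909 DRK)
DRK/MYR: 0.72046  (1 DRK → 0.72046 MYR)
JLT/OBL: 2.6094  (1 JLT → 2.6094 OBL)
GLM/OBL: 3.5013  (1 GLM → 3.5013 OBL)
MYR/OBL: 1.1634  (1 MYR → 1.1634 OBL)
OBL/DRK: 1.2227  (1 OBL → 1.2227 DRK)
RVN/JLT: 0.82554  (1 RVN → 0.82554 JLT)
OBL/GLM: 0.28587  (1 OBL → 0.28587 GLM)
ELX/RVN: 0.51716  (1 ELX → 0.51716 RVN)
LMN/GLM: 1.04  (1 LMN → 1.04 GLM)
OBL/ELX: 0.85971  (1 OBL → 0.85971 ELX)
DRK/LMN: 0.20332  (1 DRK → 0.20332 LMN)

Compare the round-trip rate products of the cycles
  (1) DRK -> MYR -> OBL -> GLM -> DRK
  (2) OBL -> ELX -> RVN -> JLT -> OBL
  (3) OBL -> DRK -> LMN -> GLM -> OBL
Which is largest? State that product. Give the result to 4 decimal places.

1.1240

(1) 0.72046 × 1.1634 × 0.28587 × 4.6909 = 1.12399
(2) 0.85971 × 0.51716 × 0.82554 × 2.6094 = 0.95776
(3) 1.2227 × 0.20332 × 1.04 × 3.5013 = 0.90524
Highest is cycle (1) at 1.1240 (>1, arbitrage).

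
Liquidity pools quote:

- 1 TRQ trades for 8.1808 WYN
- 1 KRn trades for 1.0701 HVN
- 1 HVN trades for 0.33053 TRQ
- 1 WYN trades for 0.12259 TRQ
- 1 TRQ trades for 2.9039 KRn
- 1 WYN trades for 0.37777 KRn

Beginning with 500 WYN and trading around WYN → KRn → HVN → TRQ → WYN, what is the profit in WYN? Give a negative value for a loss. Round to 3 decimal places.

46.548

500 WYN × 0.37777 = 188.885 KRn
188.885 KRn × 1.0701 = 202.1258385 HVN
202.1258385 HVN × 0.33053 = 66.808653399405 TRQ
66.808653399405 TRQ × 8.1808 = 546.548231729852424 WYN
Net change: 546.548231729852424 − 500 = 46.548231729852424 WYN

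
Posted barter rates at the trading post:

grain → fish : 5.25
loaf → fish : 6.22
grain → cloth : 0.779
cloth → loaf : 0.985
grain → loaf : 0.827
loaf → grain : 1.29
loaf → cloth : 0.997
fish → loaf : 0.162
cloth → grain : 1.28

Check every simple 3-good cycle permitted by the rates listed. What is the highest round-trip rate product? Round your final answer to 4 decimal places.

1.0971

grain→fish→loaf→grain: 5.25 × 0.162 × 1.29 = 1.09715
cloth→grain→loaf→cloth: 1.28 × 0.827 × 0.997 = 1.05538
cloth→loaf→grain→cloth: 0.985 × 1.29 × 0.779 = 0.98984
Maximum is grain→fish→loaf→grain at 1.0971; arbitrage exists.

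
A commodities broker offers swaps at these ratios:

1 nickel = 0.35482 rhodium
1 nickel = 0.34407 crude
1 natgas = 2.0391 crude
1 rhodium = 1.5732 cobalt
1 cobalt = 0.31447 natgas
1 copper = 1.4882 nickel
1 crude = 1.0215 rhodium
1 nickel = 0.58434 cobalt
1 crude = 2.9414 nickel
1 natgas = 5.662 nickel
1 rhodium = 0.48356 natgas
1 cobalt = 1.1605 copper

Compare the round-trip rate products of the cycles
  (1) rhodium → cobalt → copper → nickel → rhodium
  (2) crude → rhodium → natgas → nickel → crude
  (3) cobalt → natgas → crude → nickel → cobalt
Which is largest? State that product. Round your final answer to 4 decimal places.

1.1021

(1) 1.5732 × 1.1605 × 1.4882 × 0.35482 = 0.96405
(2) 1.0215 × 0.48356 × 5.662 × 0.34407 = 0.96229
(3) 0.31447 × 2.0391 × 2.9414 × 0.58434 = 1.10214
Highest is cycle (3) at 1.1021 (>1, arbitrage).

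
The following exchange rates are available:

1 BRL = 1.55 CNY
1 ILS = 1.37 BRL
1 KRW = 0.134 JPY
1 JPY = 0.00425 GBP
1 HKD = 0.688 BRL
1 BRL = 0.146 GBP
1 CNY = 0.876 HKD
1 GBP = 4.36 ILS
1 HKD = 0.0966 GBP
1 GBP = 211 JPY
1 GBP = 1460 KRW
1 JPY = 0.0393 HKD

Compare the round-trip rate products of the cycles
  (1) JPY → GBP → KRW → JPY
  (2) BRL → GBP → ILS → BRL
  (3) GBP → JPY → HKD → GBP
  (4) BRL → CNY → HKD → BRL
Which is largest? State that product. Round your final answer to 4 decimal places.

(1) 0.00425 × 1460 × 0.134 = 0.83147
(2) 0.146 × 4.36 × 1.37 = 0.87209
(3) 211 × 0.0393 × 0.0966 = 0.80104
(4) 1.55 × 0.876 × 0.688 = 0.93417
Highest is cycle (4) at 0.9342 (≤1, no arbitrage).

0.9342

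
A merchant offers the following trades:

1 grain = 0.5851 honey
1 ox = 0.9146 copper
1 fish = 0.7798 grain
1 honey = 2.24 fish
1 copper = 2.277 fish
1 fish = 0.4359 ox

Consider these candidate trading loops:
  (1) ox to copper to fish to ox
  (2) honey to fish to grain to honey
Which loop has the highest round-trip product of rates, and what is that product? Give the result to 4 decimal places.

(1) 0.9146 × 2.277 × 0.4359 = 0.90778
(2) 2.24 × 0.7798 × 0.5851 = 1.02202
Highest is cycle (2) at 1.0220 (>1, arbitrage).

1.0220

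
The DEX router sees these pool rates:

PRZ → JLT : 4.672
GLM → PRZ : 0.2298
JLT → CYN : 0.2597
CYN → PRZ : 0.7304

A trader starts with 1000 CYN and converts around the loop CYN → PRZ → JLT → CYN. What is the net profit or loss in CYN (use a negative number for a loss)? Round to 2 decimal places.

-113.79

1000 CYN × 0.7304 = 730.4 PRZ
730.4 PRZ × 4.672 = 3412.4288 JLT
3412.4288 JLT × 0.2597 = 886.20775936 CYN
Net change: 886.20775936 − 1000 = -113.79224064 CYN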